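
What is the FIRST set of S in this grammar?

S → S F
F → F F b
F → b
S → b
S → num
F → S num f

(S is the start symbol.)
To compute FIRST(S), examine every production with S on the left-hand side, reading each right-hand side left to right until a non-nullable symbol is reached.

From S → S F:
  - S is the symbol being defined: contributes nothing new
    S is not nullable, so stop
From S → b:
  - b is a terminal: add 'b' and stop
From S → num:
  - num is a terminal: add 'num' and stop

Collecting: FIRST(S) = { 'b', 'num' }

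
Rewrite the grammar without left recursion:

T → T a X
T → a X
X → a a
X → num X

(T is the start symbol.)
T → a X T'
T' → a X T'
T' → ε
X → a a
X → num X

T is directly left-recursive. The standard transformation for
  A → A α₁ | ... | A α_m | β₁ | ... | β_n
is
  A  → β₁ A' | ... | β_n A'
  A' → α₁ A' | ... | α_m A' | ε

T → a X becomes T → a X T'
T → T a X becomes T' → a X T'
Add T' → ε

Productions for other non-terminals are unchanged:
  X → a a
  X → num X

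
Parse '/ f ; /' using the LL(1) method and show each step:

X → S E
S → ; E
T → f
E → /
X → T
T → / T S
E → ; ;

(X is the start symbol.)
Stack is shown with the top on the left.

Stack    Input      Action
--------------------------
X $      / f ; / $  output X → T
T $      / f ; / $  output T → / T S
/ T S $  / f ; / $  match '/'
T S $    f ; / $    output T → f
f S $    f ; / $    match 'f'
S $      ; / $      output S → ; E
; E $    ; / $      match ';'
E $      / $        output E → /
/ $      / $        match '/'
$        $          accept

The string is accepted.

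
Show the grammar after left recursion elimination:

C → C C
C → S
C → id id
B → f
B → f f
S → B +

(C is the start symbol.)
C → S C'
C → id id C'
C' → C C'
C' → ε
B → f
B → f f
S → B +

C is directly left-recursive. The standard transformation for
  A → A α₁ | ... | A α_m | β₁ | ... | β_n
is
  A  → β₁ A' | ... | β_n A'
  A' → α₁ A' | ... | α_m A' | ε

C → S becomes C → S C'
C → id id becomes C → id id C'
C → C C becomes C' → C C'
Add C' → ε

Productions for other non-terminals are unchanged:
  B → f
  B → f f
  S → B +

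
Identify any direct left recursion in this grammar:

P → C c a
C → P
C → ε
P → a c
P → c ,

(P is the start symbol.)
No direct left recursion

P → C c a: starts with C
C → P: starts with P
C → ε: starts with ε
P → a c: starts with a
P → c ,: starts with c

No direct left recursion found.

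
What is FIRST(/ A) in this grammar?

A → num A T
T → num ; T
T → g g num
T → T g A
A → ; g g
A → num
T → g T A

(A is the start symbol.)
To compute FIRST(/ A), process the symbols left to right:
Symbol / is a terminal. Add '/' and stop.
FIRST(/ A) = { '/' }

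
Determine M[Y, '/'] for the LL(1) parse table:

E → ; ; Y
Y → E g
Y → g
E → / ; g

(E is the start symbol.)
Y → E g

To find M[Y, '/'], we find productions for Y where '/' is in the predict set (PREDICT(N → α) = (FIRST(α) \ {ε}) ∪ (FOLLOW(N) if α ⇒* ε)).

Relevant sets:
  FIRST(E) = { '/', ';' }

Y → E g: PREDICT = { '/', ';' }
  '/' is in predict set, so this production goes in M[Y, '/']
Y → g: PREDICT = { 'g' }

M[Y, '/'] = Y → E g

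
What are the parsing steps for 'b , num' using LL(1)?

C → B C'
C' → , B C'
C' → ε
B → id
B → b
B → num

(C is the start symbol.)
LL(1) parsing maintains a stack (initially the start symbol over $) and the input. At each step: if the stack top is a terminal, match it against the current input token; if it is a non-terminal N, replace it with the RHS of M[N, lookahead] (the unique production whose predict set contains the lookahead).

Stack is shown with the top on the left.

Stack     Input      Action
---------------------------
C $       b , num $  output C → B C'
B C' $    b , num $  output B → b
b C' $    b , num $  match 'b'
C' $      , num $    output C' → , B C'
, B C' $  , num $    match ','
B C' $    num $      output B → num
num C' $  num $      match 'num'
C' $      $          output C' → ε
$         $          accept

The string is accepted.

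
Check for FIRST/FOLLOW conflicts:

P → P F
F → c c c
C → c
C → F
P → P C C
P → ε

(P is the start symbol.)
A FIRST/FOLLOW conflict occurs when a non-terminal N has a nullable alternative N → β (β ⇒* ε) and another alternative N → α with FIRST(α) ∩ FOLLOW(N) ≠ ∅: on such a lookahead the parser cannot decide between expanding α and letting N vanish via β.

Nullable non-terminals: P.
FIRST sets used below: FIRST(P) = { 'c', ε }, FIRST(F) = { 'c' }, FIRST(C) = { 'c' }

P: nullable alternative(s) P → ε; FOLLOW(P) = { $, 'c' }
  P → P F: FIRST \ {ε} = { 'c' } — overlaps FOLLOW(P) on { 'c' }: CONFLICT
  P → P C C: FIRST \ {ε} = { 'c' } — overlaps FOLLOW(P) on { 'c' }: CONFLICT
  P → ε: FIRST \ {ε} = { } — this is the only nullable alternative, skip

C, F have no nullable alternative, so no FIRST/FOLLOW check is needed there.

So the grammar has 2 FIRST/FOLLOW conflicts (marked CONFLICT above).

Answer: Yes. P → P F with FOLLOW(P) on { 'c' }; P → P C C with FOLLOW(P) on { 'c' }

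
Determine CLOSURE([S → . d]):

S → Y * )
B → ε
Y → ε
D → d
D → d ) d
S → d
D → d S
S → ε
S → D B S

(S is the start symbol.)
{ [S → . d] }

Start with: [S → . d]
The dot precedes the terminal d, so nothing is added.

CLOSURE = { [S → . d] }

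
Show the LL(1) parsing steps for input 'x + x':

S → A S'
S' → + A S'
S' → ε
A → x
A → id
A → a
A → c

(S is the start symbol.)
LL(1) parsing maintains a stack (initially the start symbol over $) and the input. At each step: if the stack top is a terminal, match it against the current input token; if it is a non-terminal N, replace it with the RHS of M[N, lookahead] (the unique production whose predict set contains the lookahead).

Stack is shown with the top on the left.

Stack     Input    Action
-------------------------
S $       x + x $  output S → A S'
A S' $    x + x $  output A → x
x S' $    x + x $  match 'x'
S' $      + x $    output S' → + A S'
+ A S' $  + x $    match '+'
A S' $    x $      output A → x
x S' $    x $      match 'x'
S' $      $        output S' → ε
$         $        accept

The string is accepted.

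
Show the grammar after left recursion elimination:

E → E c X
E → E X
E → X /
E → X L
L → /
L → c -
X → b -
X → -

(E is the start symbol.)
E is directly left-recursive. The standard transformation for
  A → A α₁ | ... | A α_m | β₁ | ... | β_n
is
  A  → β₁ A' | ... | β_n A'
  A' → α₁ A' | ... | α_m A' | ε

E → X / becomes E → X / E'
E → X L becomes E → X L E'
E → E c X becomes E' → c X E'
E → E X becomes E' → X E'
Add E' → ε

Productions for other non-terminals are unchanged:
  L → /
  L → c -
  X → b -
  X → -

Resulting grammar:
E → X / E'
E → X L E'
E' → c X E'
E' → X E'
E' → ε
L → /
L → c -
X → b -
X → -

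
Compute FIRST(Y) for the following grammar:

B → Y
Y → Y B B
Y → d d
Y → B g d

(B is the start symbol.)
FIRST sets of the other non-terminals involved (by the same procedure, iterated to a fixed point):
  FIRST(B) = { 'd' }

From Y → Y B B:
  - Y is the symbol being defined: contributes nothing new
    Y is not nullable, so stop
From Y → d d:
  - d is a terminal: add 'd' and stop
From Y → B g d:
  - B is a non-terminal: add FIRST(B) \ {ε} = { 'd' }
    B is not nullable, so stop

Collecting: FIRST(Y) = { 'd' }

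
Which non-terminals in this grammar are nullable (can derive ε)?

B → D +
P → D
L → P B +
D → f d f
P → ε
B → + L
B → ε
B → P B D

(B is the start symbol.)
ε-productions: P → ε, B → ε
So P, B are immediately nullable.
No further non-terminal can be added: every production for the remaining non-terminals contains a terminal or a non-nullable non-terminal.
Nullable = { 'B', 'P' }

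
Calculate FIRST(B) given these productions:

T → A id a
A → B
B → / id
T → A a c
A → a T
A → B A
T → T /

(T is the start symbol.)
From B → / id:
  - '/' is a terminal: add '/' and stop

Collecting: FIRST(B) = { '/' }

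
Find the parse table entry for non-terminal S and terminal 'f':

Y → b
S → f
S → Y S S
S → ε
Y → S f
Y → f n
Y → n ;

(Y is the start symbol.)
To find M[S, 'f'], we find productions for S where 'f' is in the predict set (PREDICT(N → α) = (FIRST(α) \ {ε}) ∪ (FOLLOW(N) if α ⇒* ε)).

Relevant sets:
  FIRST(Y) = { 'b', 'f', 'n' }
  FOLLOW(S) = { 'b', 'f', 'n' }

S → f: PREDICT = { 'f' }
  'f' is in predict set, so this production goes in M[S, 'f']
S → Y S S: PREDICT = { 'b', 'f', 'n' }
  'f' is in predict set, so this production goes in M[S, 'f']
S → ε: PREDICT = { 'b', 'f', 'n' }
  'f' is in predict set, so this production goes in M[S, 'f']

M[S, 'f'] = S → f, S → Y S S, S → ε  (a multiply-defined cell — the grammar is not LL(1))

Answer: S → f, S → Y S S, S → ε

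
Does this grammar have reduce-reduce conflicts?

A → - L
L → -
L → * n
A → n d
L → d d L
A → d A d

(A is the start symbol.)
No reduce-reduce conflicts

A reduce-reduce conflict occurs when an LR(0) state has two complete items [A → α .] and [B → β .] — both call for a reduction, and with no lookahead the parser cannot choose between them.

Augment with A' → A and build the canonical LR(0) collection (I0 = CLOSURE({[A' → . A]}), then GOTO on every symbol after a dot until no new states appear). It has 15 states:
  I0: { [A → . - L], [A → . d A d], [A → . n d], [A' → . A] }  — shift
  I1: { [A → - . L], [L → . * n], [L → . -], [L → . d d L] }  — shift
  I2: { [A' → A .] }  — accept
  I3: { [A → . - L], [A → . d A d], [A → . n d], [A → d . A d] }  — shift
  I4: { [A → n . d] }  — shift
  I5: { [A → n d .] }  — reduce
  I6: { [A → d A . d] }  — shift
  I7: { [A → d A d .] }  — reduce
  I8: { [L → * . n] }  — shift
  I9: { [L → - .] }  — reduce
  I10: { [A → - L .] }  — reduce
  I11: { [L → d . d L] }  — shift
  I12: { [L → . * n], [L → . -], [L → . d d L], [L → d d . L] }  — shift
  I13: { [L → d d L .] }  — reduce
  I14: { [L → * n .] }  — reduce

No state contains more than one complete item.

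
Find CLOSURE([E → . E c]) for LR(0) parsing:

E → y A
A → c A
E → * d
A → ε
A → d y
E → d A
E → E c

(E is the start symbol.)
{ [E → . * d], [E → . E c], [E → . d A], [E → . y A] }

Start with: [E → . E c]
  [E → . E c] has the dot before E: add [E → . y A], [E → . * d], [E → . d A]
No further items can be added.

CLOSURE = { [E → . * d], [E → . E c], [E → . d A], [E → . y A] }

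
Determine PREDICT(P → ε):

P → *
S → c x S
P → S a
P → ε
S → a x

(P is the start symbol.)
{ $ }

PREDICT(P → ε) = (FIRST(RHS) \ {ε}) ∪ (FOLLOW(P) if ε ∈ FIRST(RHS), i.e. RHS ⇒* ε)
The right-hand side is ε (FIRST(ε) = { ε }), so the predict set is FOLLOW(P) = { $ }
PREDICT(P → ε) = { $ }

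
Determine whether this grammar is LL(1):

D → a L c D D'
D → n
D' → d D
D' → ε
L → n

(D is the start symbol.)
A grammar is LL(1) if for each non-terminal N with multiple productions, the predict sets of those productions are pairwise disjoint, where PREDICT(N → α) = (FIRST(α) \ {ε}) ∪ (FOLLOW(N) if α ⇒* ε).

Relevant sets:
  FOLLOW(D') = { $, 'd' }

For D:
  PREDICT(D → a L c D D') = { 'a' }
  PREDICT(D → n) = { 'n' }
For D':
  PREDICT(D' → d D) = { 'd' }
  PREDICT(D' → ε) = { $, 'd' }
L has a single production, so nothing to check there.

Conflict found: Predict set conflict for D': { 'd' }
The grammar is NOT LL(1).

Answer: No. Predict set conflict for D': { 'd' }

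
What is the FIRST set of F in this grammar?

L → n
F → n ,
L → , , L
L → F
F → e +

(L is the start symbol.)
From F → n ,:
  - n is a terminal: add 'n' and stop
From F → e +:
  - e is a terminal: add 'e' and stop

Collecting: FIRST(F) = { 'e', 'n' }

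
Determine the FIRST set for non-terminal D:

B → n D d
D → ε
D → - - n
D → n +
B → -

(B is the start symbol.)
{ '-', 'n', ε }

From D → ε:
  - ε-production, so ε ∈ FIRST(D)
From D → - - n:
  - '-' is a terminal: add '-' and stop
From D → n +:
  - n is a terminal: add 'n' and stop

Collecting: FIRST(D) = { '-', 'n', ε }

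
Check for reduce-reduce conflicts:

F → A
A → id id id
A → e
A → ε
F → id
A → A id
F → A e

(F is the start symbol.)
Augment with F' → F and build the canonical LR(0) collection (I0 = CLOSURE({[F' → . F]}), then GOTO on every symbol after a dot until no new states appear). It has 9 states:
  I0: { [A → . A id], [A → . e], [A → . id id id], [A → .], [F → . A e], [F → . A], [F → . id], [F' → . F] }  — shift, reduce
  I1: { [A → A . id], [F → A . e], [F → A .] }  — shift, reduce
  I2: { [F' → F .] }  — accept
  I3: { [A → e .] }  — reduce
  I4: { [A → id . id id], [F → id .] }  — shift, reduce
  I5: { [A → id id . id] }  — shift
  I6: { [A → id id id .] }  — reduce
  I7: { [F → A e .] }  — reduce
  I8: { [A → A id .] }  — reduce

No state contains more than one complete item.

Answer: No reduce-reduce conflicts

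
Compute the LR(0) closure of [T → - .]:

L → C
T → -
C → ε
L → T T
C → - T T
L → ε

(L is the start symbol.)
Start with: [T → - .]
The dot is at the end, so nothing is added.

CLOSURE = { [T → - .] }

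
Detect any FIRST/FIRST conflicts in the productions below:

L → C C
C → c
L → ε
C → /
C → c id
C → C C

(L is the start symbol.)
A FIRST/FIRST conflict occurs when two productions N → α and N → β for the same non-terminal have FIRST(α) ∩ FIRST(β) ≠ ∅ (with ε ∈ FIRST of a nullable right-hand side, so two nullable alternatives also conflict).

FIRST sets of the non-terminals at (or reachable through a nullable prefix from) the front of some alternative:
  FIRST(C) = { '/', 'c' }

Productions for L:
  L → C C: FIRST = { '/', 'c' }
  L → ε: FIRST = { ε }
Productions for C:
  C → c: FIRST = { 'c' }
  C → /: FIRST = { '/' }
  C → c id: FIRST = { 'c' }
  C → C C: FIRST = { '/', 'c' }

Conflict for C: C → c and C → c id
  Overlap: { 'c' }
Conflict for C: C → c and C → C C
  Overlap: { 'c' }
Conflict for C: C → / and C → C C
  Overlap: { '/' }
Conflict for C: C → c id and C → C C
  Overlap: { 'c' }

Answer: Yes. C → c / C → c id on { 'c' }; C → c / C → C C on { 'c' }; C → '/' / C → C C on { '/' }; C → c id / C → C C on { 'c' }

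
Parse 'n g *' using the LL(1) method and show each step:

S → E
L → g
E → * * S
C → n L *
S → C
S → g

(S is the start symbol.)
Stack is shown with the top on the left.

Stack    Input    Action
------------------------
S $      n g * $  output S → C
C $      n g * $  output C → n L *
n L * $  n g * $  match 'n'
L * $    g * $    output L → g
g * $    g * $    match 'g'
* $      * $      match '*'
$        $        accept

The string is accepted.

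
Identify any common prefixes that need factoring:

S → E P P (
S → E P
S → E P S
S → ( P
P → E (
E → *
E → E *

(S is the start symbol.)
Left-factoring is needed when two productions for the same non-terminal
share a common prefix on the right-hand side.

Productions for S:
  S → E P P (
  S → E P
  S → E P S
  S → ( P
Productions for E:
  E → *
  E → E *

Found common prefix 'E P' in productions for S

Answer: Yes, S has productions with common prefix 'E P'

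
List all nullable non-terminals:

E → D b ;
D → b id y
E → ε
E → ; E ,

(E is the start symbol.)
{ 'E' }

A non-terminal is nullable if it can derive ε (the empty string): either it has an ε-production, or it has a production whose right-hand side consists entirely of nullable non-terminals.

ε-productions: E → ε
So E is immediately nullable.
No further non-terminal can be added: every production for the remaining non-terminals contains a terminal or a non-nullable non-terminal.
Nullable = { 'E' }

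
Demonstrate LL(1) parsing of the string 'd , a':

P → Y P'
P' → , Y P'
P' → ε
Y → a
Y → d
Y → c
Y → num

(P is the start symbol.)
LL(1) parsing maintains a stack (initially the start symbol over $) and the input. At each step: if the stack top is a terminal, match it against the current input token; if it is a non-terminal N, replace it with the RHS of M[N, lookahead] (the unique production whose predict set contains the lookahead).

Stack is shown with the top on the left.

Stack     Input    Action
-------------------------
P $       d , a $  output P → Y P'
Y P' $    d , a $  output Y → d
d P' $    d , a $  match 'd'
P' $      , a $    output P' → , Y P'
, Y P' $  , a $    match ','
Y P' $    a $      output Y → a
a P' $    a $      match 'a'
P' $      $        output P' → ε
$         $        accept

The string is accepted.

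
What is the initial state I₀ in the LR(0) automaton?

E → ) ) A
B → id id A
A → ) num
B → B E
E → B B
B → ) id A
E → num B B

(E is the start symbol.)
First, augment the grammar with E' → E
I₀ = CLOSURE({ [E' → . E] }):
  [E' → . E] has the dot before E: add [E → . ) ) A], [E → . B B], [E → . num B B]
  [E → . B B] has the dot before B: add [B → . id id A], [B → . B E], [B → . ) id A]
No further items can be added.

I₀ = { [B → . ) id A], [B → . B E], [B → . id id A], [E → . ) ) A], [E → . B B], [E → . num B B], [E' → . E] }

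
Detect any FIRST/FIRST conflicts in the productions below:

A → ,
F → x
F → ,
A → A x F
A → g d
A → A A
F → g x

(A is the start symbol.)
Yes. A → ',' / A → A x F on { ',' }; A → ',' / A → A A on { ',' }; A → A x F / A → g d on { 'g' }; A → A x F / A → A A on { ',', 'g' }; A → g d / A → A A on { 'g' }

A FIRST/FIRST conflict occurs when two productions N → α and N → β for the same non-terminal have FIRST(α) ∩ FIRST(β) ≠ ∅ (with ε ∈ FIRST of a nullable right-hand side, so two nullable alternatives also conflict).

FIRST sets of the non-terminals at (or reachable through a nullable prefix from) the front of some alternative:
  FIRST(A) = { ',', 'g' }

Productions for A:
  A → ,: FIRST = { ',' }
  A → A x F: FIRST = { ',', 'g' }
  A → g d: FIRST = { 'g' }
  A → A A: FIRST = { ',', 'g' }
Productions for F:
  F → x: FIRST = { 'x' }
  F → ,: FIRST = { ',' }
  F → g x: FIRST = { 'g' }

Conflict for A: A → , and A → A x F
  Overlap: { ',' }
Conflict for A: A → , and A → A A
  Overlap: { ',' }
Conflict for A: A → A x F and A → g d
  Overlap: { 'g' }
Conflict for A: A → A x F and A → A A
  Overlap: { ',', 'g' }
Conflict for A: A → g d and A → A A
  Overlap: { 'g' }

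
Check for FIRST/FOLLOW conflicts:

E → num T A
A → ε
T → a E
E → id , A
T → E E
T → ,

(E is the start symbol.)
Nullable non-terminals: A.
A has a nullable alternative but only one production, so nothing to check.

E, T have no nullable alternative, so no FIRST/FOLLOW check is needed there.

No FIRST/FOLLOW conflicts found.

Answer: No FIRST/FOLLOW conflicts.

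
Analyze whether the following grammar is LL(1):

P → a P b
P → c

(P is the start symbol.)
Yes, the grammar is LL(1).

A grammar is LL(1) if for each non-terminal N with multiple productions, the predict sets of those productions are pairwise disjoint, where PREDICT(N → α) = (FIRST(α) \ {ε}) ∪ (FOLLOW(N) if α ⇒* ε).

For P:
  PREDICT(P → a P b) = { 'a' }
  PREDICT(P → c) = { 'c' }

All predict sets are disjoint. The grammar IS LL(1).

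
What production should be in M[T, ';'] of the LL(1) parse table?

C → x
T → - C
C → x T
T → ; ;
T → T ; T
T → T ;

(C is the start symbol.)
To find M[T, ';'], we find productions for T where ';' is in the predict set (PREDICT(N → α) = (FIRST(α) \ {ε}) ∪ (FOLLOW(N) if α ⇒* ε)).

Relevant sets:
  FIRST(T) = { '-', ';' }

T → - C: PREDICT = { '-' }
T → ; ;: PREDICT = { ';' }
  ';' is in predict set, so this production goes in M[T, ';']
T → T ; T: PREDICT = { '-', ';' }
  ';' is in predict set, so this production goes in M[T, ';']
T → T ;: PREDICT = { '-', ';' }
  ';' is in predict set, so this production goes in M[T, ';']

M[T, ';'] = T → ; ;, T → T ; T, T → T ;  (a multiply-defined cell — the grammar is not LL(1))

Answer: T → ; ;, T → T ; T, T → T ;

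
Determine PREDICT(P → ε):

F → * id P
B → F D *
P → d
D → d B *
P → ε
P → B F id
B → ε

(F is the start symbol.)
PREDICT(P → ε) = (FIRST(RHS) \ {ε}) ∪ (FOLLOW(P) if ε ∈ FIRST(RHS), i.e. RHS ⇒* ε)
The right-hand side is ε (FIRST(ε) = { ε }), so the predict set is FOLLOW(P) = { $, 'd', 'id' }
PREDICT(P → ε) = { $, 'd', 'id' }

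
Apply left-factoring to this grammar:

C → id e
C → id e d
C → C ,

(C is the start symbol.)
Left-factoring transforms A → αβ₁ | αβ₂ into A → αA' and A' → β₁ | β₂
(α is the longest common prefix among the alternatives). Repeat until
no nonterminal has two alternatives with a common prefix.

Round 1: C has alternatives sharing prefix 'id e'. Introduce C': C → id e C'
  Add: C' → ε
  Add: C' → d

No remaining common prefixes — done.

Resulting grammar:
C → id e C'
C' → ε
C' → d
C → C ,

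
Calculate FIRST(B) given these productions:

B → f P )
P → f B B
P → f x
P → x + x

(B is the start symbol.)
{ 'f' }

From B → f P ):
  - f is a terminal: add 'f' and stop

Collecting: FIRST(B) = { 'f' }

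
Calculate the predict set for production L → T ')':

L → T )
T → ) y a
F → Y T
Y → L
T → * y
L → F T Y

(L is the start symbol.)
PREDICT(L → T ')') = (FIRST(RHS) \ {ε}) ∪ (FOLLOW(L) if ε ∈ FIRST(RHS), i.e. RHS ⇒* ε)
FIRST(T) = { ')', '*' }
FIRST(T ')') = { ')', '*' }
ε ∉ FIRST(T ')'), so FOLLOW(L) is not added.
PREDICT(L → T ')') = { ')', '*' }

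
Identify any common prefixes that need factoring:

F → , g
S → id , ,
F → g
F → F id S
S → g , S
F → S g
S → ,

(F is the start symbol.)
No, left-factoring is not needed

Left-factoring is needed when two productions for the same non-terminal
share a common prefix on the right-hand side.

Productions for F:
  F → , g
  F → g
  F → F id S
  F → S g
Productions for S:
  S → id , ,
  S → g , S
  S → ,

No common prefixes found.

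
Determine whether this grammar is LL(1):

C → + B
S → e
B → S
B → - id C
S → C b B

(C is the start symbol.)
A grammar is LL(1) if for each non-terminal N with multiple productions, the predict sets of those productions are pairwise disjoint, where PREDICT(N → α) = (FIRST(α) \ {ε}) ∪ (FOLLOW(N) if α ⇒* ε).

Relevant sets:
  FIRST(C) = { '+' }
  FIRST(S) = { '+', 'e' }

For S:
  PREDICT(S → e) = { 'e' }
  PREDICT(S → C b B) = { '+' }
For B:
  PREDICT(B → S) = { '+', 'e' }
  PREDICT(B → '-' id C) = { '-' }
C has a single production, so nothing to check there.

All predict sets are disjoint. The grammar IS LL(1).

Answer: Yes, the grammar is LL(1).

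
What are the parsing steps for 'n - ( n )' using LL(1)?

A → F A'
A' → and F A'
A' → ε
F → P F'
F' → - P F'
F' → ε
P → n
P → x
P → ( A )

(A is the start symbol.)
LL(1) parsing maintains a stack (initially the start symbol over $) and the input. At each step: if the stack top is a terminal, match it against the current input token; if it is a non-terminal N, replace it with the RHS of M[N, lookahead] (the unique production whose predict set contains the lookahead).

Stack is shown with the top on the left.

Stack              Input        Action
--------------------------------------
A $                n - ( n ) $  output A → F A'
F A' $             n - ( n ) $  output F → P F'
P F' A' $          n - ( n ) $  output P → n
n F' A' $          n - ( n ) $  match 'n'
F' A' $            - ( n ) $    output F' → - P F'
- P F' A' $        - ( n ) $    match '-'
P F' A' $          ( n ) $      output P → ( A )
( A ) F' A' $      ( n ) $      match '('
A ) F' A' $        n ) $        output A → F A'
F A' ) F' A' $     n ) $        output F → P F'
P F' A' ) F' A' $  n ) $        output P → n
n F' A' ) F' A' $  n ) $        match 'n'
F' A' ) F' A' $    ) $          output F' → ε
A' ) F' A' $       ) $          output A' → ε
) F' A' $          ) $          match ')'
F' A' $            $            output F' → ε
A' $               $            output A' → ε
$                  $            accept

The string is accepted.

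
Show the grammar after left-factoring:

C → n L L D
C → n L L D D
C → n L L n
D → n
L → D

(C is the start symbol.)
C → n L L C'
C' → D C''
C'' → ε
C'' → D
C' → n
D → n
L → D

Left-factoring transforms A → αβ₁ | αβ₂ into A → αA' and A' → β₁ | β₂
(α is the longest common prefix among the alternatives). Repeat until
no nonterminal has two alternatives with a common prefix.

Round 1: C has alternatives sharing prefix 'n L L'. Introduce C': C → n L L C'
  Add: C' → D
  Add: C' → D D
  Add: C' → n

Round 2: C' has alternatives sharing prefix 'D'. Introduce C'': C' → D C''
  Add: C'' → ε
  Add: C'' → D

No remaining common prefixes — done.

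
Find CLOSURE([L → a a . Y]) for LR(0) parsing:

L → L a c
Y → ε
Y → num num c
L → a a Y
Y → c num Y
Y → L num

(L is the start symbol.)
{ [L → . L a c], [L → . a a Y], [L → a a . Y], [Y → . L num], [Y → . c num Y], [Y → . num num c], [Y → .] }

Start with: [L → a a . Y]
  [L → a a . Y] has the dot before Y: add [Y → .], [Y → . num num c], [Y → . c num Y], [Y → . L num]
  [Y → . L num] has the dot before L: add [L → . L a c], [L → . a a Y]
No further items can be added.

CLOSURE = { [L → . L a c], [L → . a a Y], [L → a a . Y], [Y → . L num], [Y → . c num Y], [Y → . num num c], [Y → .] }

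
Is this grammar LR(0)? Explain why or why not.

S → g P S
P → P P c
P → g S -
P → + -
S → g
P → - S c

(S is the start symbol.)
No. Shift-reduce conflict between [S → g .] and [P → . + -]

A grammar is LR(0) if no state in the canonical LR(0) collection has:
  - both a shift item (dot before a terminal) and a complete item (shift-reduce conflict), or
  - two or more complete items (reduce-reduce conflict; the accept item [S' → S .] counts as a complete item here).

Augment with S' → S and build the canonical LR(0) collection (I0 = CLOSURE({[S' → . S]}), then GOTO on every symbol after a dot until no new states appear). It has 16 states:
  I0: { [S → . g P S], [S → . g], [S' → . S] }  — shift
  I1: { [S' → S .] }  — accept
  I2: { [P → . + -], [P → . - S c], [P → . P P c], [P → . g S -], [S → g . P S], [S → g .] }  — shift, reduce
  I3: { [P → + . -] }  — shift
  I4: { [P → - . S c], [S → . g P S], [S → . g] }  — shift
  I5: { [P → . + -], [P → . - S c], [P → . P P c], [P → . g S -], [P → P . P c], [S → . g P S], [S → . g], [S → g P . S] }  — shift
  I6: { [P → g . S -], [S → . g P S], [S → . g] }  — shift
  I7: { [P → g S . -] }  — shift
  I8: { [P → g S - .] }  — reduce
  I9: { [P → . + -], [P → . - S c], [P → . P P c], [P → . g S -], [P → P . P c], [P → P P . c] }  — shift
  I10: { [S → g P S .] }  — reduce
  I11: { [P → . + -], [P → . - S c], [P → . P P c], [P → . g S -], [P → g . S -], [S → . g P S], [S → . g], [S → g . P S], [S → g .] }  — shift, reduce
  I12: { [P → P P c .] }  — reduce
  I13: { [P → - S . c] }  — shift
  I14: { [P → - S c .] }  — reduce
  I15: { [P → + - .] }  — reduce

Conflict in state I2:
  Shift-reduce conflict between [S → g .] and [P → . + -]
So the grammar is NOT LR(0).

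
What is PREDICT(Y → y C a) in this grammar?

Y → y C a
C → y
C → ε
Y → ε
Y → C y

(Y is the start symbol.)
{ 'y' }

PREDICT(Y → y C a) = (FIRST(RHS) \ {ε}) ∪ (FOLLOW(Y) if ε ∈ FIRST(RHS), i.e. RHS ⇒* ε)
FIRST(y C a) = { 'y' }
ε ∉ FIRST(y C a), so FOLLOW(Y) is not added.
PREDICT(Y → y C a) = { 'y' }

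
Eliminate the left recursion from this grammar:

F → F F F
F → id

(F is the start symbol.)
F is directly left-recursive. The standard transformation for
  A → A α₁ | ... | A α_m | β₁ | ... | β_n
is
  A  → β₁ A' | ... | β_n A'
  A' → α₁ A' | ... | α_m A' | ε

F → id becomes F → id F'
F → F F F becomes F' → F F F'
Add F' → ε

Resulting grammar:
F → id F'
F' → F F F'
F' → ε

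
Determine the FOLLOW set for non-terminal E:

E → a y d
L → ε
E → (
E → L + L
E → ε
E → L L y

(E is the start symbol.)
To compute FOLLOW(E), find every occurrence of E on a right-hand side N → α E β: add FIRST(β) \ {ε}, and if β is empty or nullable also add FOLLOW(N). Iterate to a fixed point.

E is the start symbol, so $ ∈ FOLLOW(E).
E does not occur on any right-hand side.

Taking the union: FOLLOW(E) = { $ }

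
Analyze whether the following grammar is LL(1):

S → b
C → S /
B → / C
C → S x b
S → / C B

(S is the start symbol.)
No. Predict set conflict for C: { '/', 'b' }

Relevant sets:
  FIRST(S) = { '/', 'b' }

For S:
  PREDICT(S → b) = { 'b' }
  PREDICT(S → '/' C B) = { '/' }
For C:
  PREDICT(C → S '/') = { '/', 'b' }
  PREDICT(C → S x b) = { '/', 'b' }
B has a single production, so nothing to check there.

Conflict found: Predict set conflict for C: { '/', 'b' }
The grammar is NOT LL(1).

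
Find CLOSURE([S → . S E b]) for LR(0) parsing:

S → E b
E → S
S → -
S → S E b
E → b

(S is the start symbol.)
To compute CLOSURE, for each item [A → α.Bβ] where B is a non-terminal, add [B → .γ] for all productions B → γ; repeat for the newly added items until nothing changes.

Start with: [S → . S E b]
  [S → . S E b] has the dot before S: add [S → . E b], [S → . -]
  [S → . E b] has the dot before E: add [E → . S], [E → . b]
No further items can be added.

CLOSURE = { [E → . S], [E → . b], [S → . -], [S → . E b], [S → . S E b] }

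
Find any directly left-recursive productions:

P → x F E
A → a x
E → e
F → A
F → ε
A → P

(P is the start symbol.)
Direct left recursion occurs when N → N α for some non-terminal N (the right-hand side begins with the left-hand side itself).

P → x F E: starts with x
A → a x: starts with a
E → e: starts with e
F → A: starts with A
F → ε: starts with ε
A → P: starts with P

No direct left recursion found.

Answer: No direct left recursion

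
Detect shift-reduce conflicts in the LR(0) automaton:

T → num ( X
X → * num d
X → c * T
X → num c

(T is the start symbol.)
No shift-reduce conflicts

A shift-reduce conflict occurs when an LR(0) state has both:
  - a complete (reduce) item [A → α .] (dot at the end), and
  - a shift item [B → β . c γ] (dot before a terminal).

Augment with T' → T and build the canonical LR(0) collection (I0 = CLOSURE({[T' → . T]}), then GOTO on every symbol after a dot until no new states appear). It has 13 states:
  I0: { [T → . num ( X], [T' → . T] }  — shift
  I1: { [T' → T .] }  — accept
  I2: { [T → num . ( X] }  — shift
  I3: { [T → num ( . X], [X → . * num d], [X → . c * T], [X → . num c] }  — shift
  I4: { [X → * . num d] }  — shift
  I5: { [T → num ( X .] }  — reduce
  I6: { [X → c . * T] }  — shift
  I7: { [X → num . c] }  — shift
  I8: { [X → num c .] }  — reduce
  I9: { [T → . num ( X], [X → c * . T] }  — shift
  I10: { [X → c * T .] }  — reduce
  I11: { [X → * num . d] }  — shift
  I12: { [X → * num d .] }  — reduce

No state contains both a complete item and a shift item.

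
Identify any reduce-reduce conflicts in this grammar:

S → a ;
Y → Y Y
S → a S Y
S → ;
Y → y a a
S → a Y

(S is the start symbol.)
Yes — I4: [S → ; .] vs [S → a ; .]

Augment with S' → S and build the canonical LR(0) collection (I0 = CLOSURE({[S' → . S]}), then GOTO on every symbol after a dot until no new states appear). It has 12 states:
  I0: { [S → . ;], [S → . a ;], [S → . a S Y], [S → . a Y], [S' → . S] }  — shift
  I1: { [S → ; .] }  — reduce
  I2: { [S' → S .] }  — accept
  I3: { [S → . ;], [S → . a ;], [S → . a S Y], [S → . a Y], [S → a . ;], [S → a . S Y], [S → a . Y], [Y → . Y Y], [Y → . y a a] }  — shift
  I4: { [S → ; .], [S → a ; .] }  — 2 reduces
  I5: { [S → a S . Y], [Y → . Y Y], [Y → . y a a] }  — shift
  I6: { [S → a Y .], [Y → . Y Y], [Y → . y a a], [Y → Y . Y] }  — shift, reduce
  I7: { [Y → y . a a] }  — shift
  I8: { [Y → y a . a] }  — shift
  I9: { [Y → y a a .] }  — reduce
  I10: { [Y → . Y Y], [Y → . y a a], [Y → Y . Y], [Y → Y Y .] }  — shift, reduce
  I11: { [S → a S Y .], [Y → . Y Y], [Y → . y a a], [Y → Y . Y] }  — shift, reduce

I4 contains complete items [S → ; .], [S → a ; .] — reduce-reduce conflict.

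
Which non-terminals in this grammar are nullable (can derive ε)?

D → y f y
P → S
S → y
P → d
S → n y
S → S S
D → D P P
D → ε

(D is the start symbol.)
A non-terminal is nullable if it can derive ε (the empty string): either it has an ε-production, or it has a production whose right-hand side consists entirely of nullable non-terminals.

ε-productions: D → ε
So D is immediately nullable.
No further non-terminal can be added: every production for the remaining non-terminals contains a terminal or a non-nullable non-terminal.
Nullable = { 'D' }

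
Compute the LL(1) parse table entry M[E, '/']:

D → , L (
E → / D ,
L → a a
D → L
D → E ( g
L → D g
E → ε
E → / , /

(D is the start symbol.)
To find M[E, '/'], we find productions for E where '/' is in the predict set (PREDICT(N → α) = (FIRST(α) \ {ε}) ∪ (FOLLOW(N) if α ⇒* ε)).

Relevant sets:
  FOLLOW(E) = { '(' }

E → / D ,: PREDICT = { '/' }
  '/' is in predict set, so this production goes in M[E, '/']
E → ε: PREDICT = { '(' }
E → / , /: PREDICT = { '/' }
  '/' is in predict set, so this production goes in M[E, '/']

M[E, '/'] = E → / D ,, E → / , /  (a multiply-defined cell — the grammar is not LL(1))

Answer: E → / D ,, E → / , /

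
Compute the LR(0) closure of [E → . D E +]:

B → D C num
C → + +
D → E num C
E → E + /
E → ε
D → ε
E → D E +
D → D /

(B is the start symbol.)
{ [D → . D /], [D → . E num C], [D → .], [E → . D E +], [E → . E + /], [E → .] }

To compute CLOSURE, for each item [A → α.Bβ] where B is a non-terminal, add [B → .γ] for all productions B → γ; repeat for the newly added items until nothing changes.

Start with: [E → . D E +]
  [E → . D E +] has the dot before D: add [D → . E num C], [D → .], [D → . D /]
  [D → . E num C] has the dot before E: add [E → . E + /], [E → .]
No further items can be added.

CLOSURE = { [D → . D /], [D → . E num C], [D → .], [E → . D E +], [E → . E + /], [E → .] }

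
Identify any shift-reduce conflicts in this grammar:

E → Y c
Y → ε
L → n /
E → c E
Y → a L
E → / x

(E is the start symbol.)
A shift-reduce conflict occurs when an LR(0) state has both:
  - a complete (reduce) item [A → α .] (dot at the end), and
  - a shift item [B → β . c γ] (dot before a terminal).

Augment with E' → E and build the canonical LR(0) collection (I0 = CLOSURE({[E' → . E]}), then GOTO on every symbol after a dot until no new states appear). It has 12 states:
  I0: { [E → . / x], [E → . Y c], [E → . c E], [E' → . E], [Y → . a L], [Y → .] }  — shift, reduce
  I1: { [E → / . x] }  — shift
  I2: { [E' → E .] }  — accept
  I3: { [E → Y . c] }  — shift
  I4: { [L → . n /], [Y → a . L] }  — shift
  I5: { [E → . / x], [E → . Y c], [E → . c E], [E → c . E], [Y → . a L], [Y → .] }  — shift, reduce
  I6: { [E → c E .] }  — reduce
  I7: { [Y → a L .] }  — reduce
  I8: { [L → n . /] }  — shift
  I9: { [L → n / .] }  — reduce
  I10: { [E → Y c .] }  — reduce
  I11: { [E → / x .] }  — reduce

I0 contains reduce item [Y → .] and shift items [E → . / x], [E → . c E], [Y → . a L] — shift-reduce conflict.
I5 contains reduce item [Y → .] and shift items [E → . / x], [E → . c E], [Y → . a L] — shift-reduce conflict.

Answer: Yes — I0: [Y → .] vs [E → . / x]; I5: [Y → .] vs [E → . / x]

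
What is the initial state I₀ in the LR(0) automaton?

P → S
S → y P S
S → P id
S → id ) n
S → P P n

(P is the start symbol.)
{ [P → . S], [P' → . P], [S → . P P n], [S → . P id], [S → . id ) n], [S → . y P S] }

First, augment the grammar with P' → P
I₀ = CLOSURE({ [P' → . P] }):
  [P' → . P] has the dot before P: add [P → . S]
  [P → . S] has the dot before S: add [S → . y P S], [S → . P id], [S → . id ) n], [S → . P P n]
No further items can be added.

I₀ = { [P → . S], [P' → . P], [S → . P P n], [S → . P id], [S → . id ) n], [S → . y P S] }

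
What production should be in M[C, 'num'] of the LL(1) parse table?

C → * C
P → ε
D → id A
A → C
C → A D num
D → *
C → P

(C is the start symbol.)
C → P

To find M[C, 'num'], we find productions for C where 'num' is in the predict set (PREDICT(N → α) = (FIRST(α) \ {ε}) ∪ (FOLLOW(N) if α ⇒* ε)).

Relevant sets:
  FIRST(A) = { '*', 'id', ε }
  FIRST(D) = { '*', 'id' }
  FIRST(P) = { ε }
  FOLLOW(C) = { $, '*', 'id', 'num' }

C → * C: PREDICT = { '*' }
C → A D num: PREDICT = { '*', 'id' }
C → P: PREDICT = { $, '*', 'id', 'num' }
  'num' is in predict set, so this production goes in M[C, 'num']

M[C, 'num'] = C → P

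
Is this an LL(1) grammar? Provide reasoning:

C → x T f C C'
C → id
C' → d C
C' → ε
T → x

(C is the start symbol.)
No. Predict set conflict for C': { 'd' }

Relevant sets:
  FOLLOW(C') = { $, 'd' }

For C:
  PREDICT(C → x T f C C') = { 'x' }
  PREDICT(C → id) = { 'id' }
For C':
  PREDICT(C' → d C) = { 'd' }
  PREDICT(C' → ε) = { $, 'd' }
T has a single production, so nothing to check there.

Conflict found: Predict set conflict for C': { 'd' }
The grammar is NOT LL(1).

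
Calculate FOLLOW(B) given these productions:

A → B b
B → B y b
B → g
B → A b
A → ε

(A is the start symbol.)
To compute FOLLOW(B), find every occurrence of B on a right-hand side N → α B β: add FIRST(β) \ {ε}, and if β is empty or nullable also add FOLLOW(N). Iterate to a fixed point.

In A → B b: B is followed by b, add FIRST(b) \ {ε} = { 'b' }
In B → B y b: B is followed by y b, add FIRST(y b) \ {ε} = { 'y' }

Taking the union: FOLLOW(B) = { 'b', 'y' }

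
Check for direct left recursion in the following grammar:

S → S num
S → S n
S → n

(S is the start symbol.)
Direct left recursion occurs when N → N α for some non-terminal N (the right-hand side begins with the left-hand side itself).

S → S num: LEFT RECURSIVE (starts with S)
S → S n: LEFT RECURSIVE (starts with S)
S → n: starts with n

The grammar has direct left recursion on: S.

Answer: Yes, S is left-recursive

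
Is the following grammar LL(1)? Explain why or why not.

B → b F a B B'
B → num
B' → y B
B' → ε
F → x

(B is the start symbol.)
A grammar is LL(1) if for each non-terminal N with multiple productions, the predict sets of those productions are pairwise disjoint, where PREDICT(N → α) = (FIRST(α) \ {ε}) ∪ (FOLLOW(N) if α ⇒* ε).

Relevant sets:
  FOLLOW(B') = { $, 'y' }

For B:
  PREDICT(B → b F a B B') = { 'b' }
  PREDICT(B → num) = { 'num' }
For B':
  PREDICT(B' → y B) = { 'y' }
  PREDICT(B' → ε) = { $, 'y' }
F has a single production, so nothing to check there.

Conflict found: Predict set conflict for B': { 'y' }
The grammar is NOT LL(1).

Answer: No. Predict set conflict for B': { 'y' }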